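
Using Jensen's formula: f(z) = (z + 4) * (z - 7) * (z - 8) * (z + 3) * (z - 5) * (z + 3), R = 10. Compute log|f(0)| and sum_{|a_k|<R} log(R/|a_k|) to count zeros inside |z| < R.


Jensen's formula: (1/2pi)*integral log|f(Re^it)|dt = log|f(0)| + sum_{|a_k|<R} log(R/|a_k|)
Step 1: f(0) = 4 * (-7) * (-8) * 3 * (-5) * 3 = -10080
Step 2: log|f(0)| = log|-4| + log|7| + log|8| + log|-3| + log|5| + log|-3| = 9.2183
Step 3: Zeros inside |z| < 10: -4, 7, 8, -3, 5, -3
Step 4: Jensen sum = log(10/4) + log(10/7) + log(10/8) + log(10/3) + log(10/5) + log(10/3) = 4.5972
Step 5: n(R) = number of terms in the Jensen sum = count of zeros inside |z| < 10 = 6

6


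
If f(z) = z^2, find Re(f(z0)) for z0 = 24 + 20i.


Step 1: z0 = 24 + 20i
Step 2: z0^2 = 24^2 - 20^2 + 960i
Step 3: real part = 576 - 400 = 176

176


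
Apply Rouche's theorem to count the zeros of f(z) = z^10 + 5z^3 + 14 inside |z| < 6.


Step 1: On |z| = 6 the three terms have sizes |z^10| = 6^10 = 60466176, |5z^3| = 5*6^3 = 1080, |14| = 14
Step 2: The dominant term is g(z) = z^10; let h(z) = 5z^3 + 14 so f = g + h
Step 3: On |z| = 6: |g| = 60466176 and |h| <= 1080 + 14 = 1094
Step 4: Since 60466176 > 1094, |h| < |g| on |z| = 6, so by Rouche f has the same number of zeros as g inside |z| < 6
Step 5: g(z) = z^10 has 10 zeros (all at the origin) inside |z| < 6. Answer = 10

10


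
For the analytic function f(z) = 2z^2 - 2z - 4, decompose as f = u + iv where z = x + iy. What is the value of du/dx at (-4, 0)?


Step 1: f(z) = 2(x+iy)^2 - 2(x+iy) - 4
Step 2: u = 2(x^2 - y^2) - 2x - 4
Step 3: u_x = 4x - 2
Step 4: At (-4, 0): u_x = -16 - 2 = -18

-18


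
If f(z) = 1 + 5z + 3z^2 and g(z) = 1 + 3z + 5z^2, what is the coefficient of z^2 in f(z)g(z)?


Step 1: z^2 term in f*g comes from: (1)*(5z^2) + (5z)*(3z) + (3z^2)*(1)
Step 2: = 5 + 15 + 3
Step 3: = 23

23


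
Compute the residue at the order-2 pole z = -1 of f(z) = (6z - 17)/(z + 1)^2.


Step 1: Pole of order 2 at z = -1
Step 2: Res = lim d/dz [(z + 1)^2 * f(z)] as z -> -1
Step 3: (z + 1)^2 * f(z) = 6z - 17
Step 4: d/dz[6z - 17] = 6

6


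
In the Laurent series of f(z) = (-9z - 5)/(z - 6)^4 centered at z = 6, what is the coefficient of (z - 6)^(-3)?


Step 1: Write the numerator in powers of (z - 6): -9z - 5 = -9(z - 6) + (-9*6 - 5) = -9(z - 6) - 59
Step 2: Divide by (z - 6)^4: f(z) = -59(z - 6)^(-4) - 9(z - 6)^(-3)
Step 3: This finite sum is the Laurent series of f about z = 6.
Step 4: Coefficient of (z - 6)^(-3) = coefficient of (z - 6) in the re-centred numerator = -9

-9


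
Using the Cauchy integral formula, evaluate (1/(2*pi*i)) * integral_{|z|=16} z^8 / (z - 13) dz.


Step 1: f(z) = z^8, a = 13 is inside |z| = 16
Step 2: By Cauchy integral formula: (1/(2pi*i)) * integral = f(a)
Step 3: f(13) = 13^8 = 815730721

815730721


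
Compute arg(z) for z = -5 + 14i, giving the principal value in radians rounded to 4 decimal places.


Step 1: z = -5 + 14i
Step 2: arg(z) = atan2(14, -5)
Step 3: arg(z) = 1.9138

1.9138


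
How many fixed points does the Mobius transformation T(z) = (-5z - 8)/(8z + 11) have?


Step 1: Fixed points satisfy T(z) = z
Step 2: 8z^2 + 16z + 8 = 0
Step 3: Discriminant = 16^2 - 4*8*8 = 0
Step 4: Number of fixed points = 1

1


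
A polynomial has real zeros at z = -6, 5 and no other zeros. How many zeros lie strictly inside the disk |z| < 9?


Step 1: Check each root:
  z = -6: |-6| = 6 < 9
  z = 5: |5| = 5 < 9
Step 2: Count = 2

2


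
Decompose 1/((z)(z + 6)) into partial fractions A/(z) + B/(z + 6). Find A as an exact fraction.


Step 1: Multiply both sides by (z) and set z = 0
Step 2: A = 1 / (0 + 6)
Step 3: A = 1 / 6
Step 4: A = 1/6

1/6


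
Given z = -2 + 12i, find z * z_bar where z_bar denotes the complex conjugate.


Step 1: conj(z) = -2 - 12i
Step 2: z * conj(z) = (-2)^2 + 12^2
Step 3: = 4 + 144 = 148

148


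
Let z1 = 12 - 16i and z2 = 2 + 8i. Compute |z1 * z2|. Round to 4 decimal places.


Step 1: |z1| = sqrt(12^2 + (-16)^2) = sqrt(400)
Step 2: |z2| = sqrt(2^2 + 8^2) = sqrt(68)
Step 3: |z1*z2| = |z1|*|z2| = sqrt(400) * sqrt(68) = sqrt(400 * 68) = sqrt(27200)
Step 4: = 164.9242

164.9242


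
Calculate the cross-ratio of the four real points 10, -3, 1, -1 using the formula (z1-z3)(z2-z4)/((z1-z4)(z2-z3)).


Step 1: (z1-z3)(z2-z4) = 9 * (-2) = -18
Step 2: (z1-z4)(z2-z3) = 11 * (-4) = -44
Step 3: Cross-ratio = 18/44 = 9/22

9/22


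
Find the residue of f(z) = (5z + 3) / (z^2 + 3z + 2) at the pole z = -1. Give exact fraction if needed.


Step 1: Q(z) = z^2 + 3z + 2 = (z + 1)(z + 2)
Step 2: Q'(z) = 2z + 3
Step 3: Q'(-1) = 1, P(-1) = -2
Step 4: Res = P(-1)/Q'(-1) = -2/1 = -2

-2


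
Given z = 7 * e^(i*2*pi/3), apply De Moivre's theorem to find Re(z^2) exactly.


Step 1: By De Moivre's theorem, z^2 = 7^2 * e^(i*2*2*pi/3) = 49 * (cos(4*pi/3) + i*sin(4*pi/3))
Step 2: |z|^2 = 7^2 = 49
Step 3: The angle 4*pi/3 already lies in [0, 2*pi)
Step 4: cos(4*pi/3) = -1/2
Step 5: Re(z^2) = 49 * (-1/2) = -49/2

-49/2


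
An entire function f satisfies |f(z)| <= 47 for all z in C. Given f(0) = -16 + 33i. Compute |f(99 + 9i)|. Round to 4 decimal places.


Step 1: By Liouville's theorem, a bounded entire function is constant.
Step 2: f(z) = f(0) = -16 + 33i for all z.
Step 3: |f(w)| = |-16 + 33i| = sqrt(256 + 1089)
Step 4: = 36.6742

36.6742


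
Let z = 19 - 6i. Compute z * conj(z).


Step 1: conj(z) = 19 + 6i
Step 2: z * conj(z) = 19^2 + (-6)^2
Step 3: = 361 + 36 = 397

397


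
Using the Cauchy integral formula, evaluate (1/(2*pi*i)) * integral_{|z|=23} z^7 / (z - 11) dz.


Step 1: f(z) = z^7, a = 11 is inside |z| = 23
Step 2: By Cauchy integral formula: (1/(2pi*i)) * integral = f(a)
Step 3: f(11) = 11^7 = 19487171

19487171


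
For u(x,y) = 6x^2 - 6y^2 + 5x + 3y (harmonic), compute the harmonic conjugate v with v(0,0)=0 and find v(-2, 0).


Step 1: v_x = -u_y = 12y - 3
Step 2: v_y = u_x = 12x + 5
Step 3: v = 12xy - 3x + 5y + C
Step 4: v(0,0) = 0 => C = 0
Step 5: v(-2, 0) = 6

6


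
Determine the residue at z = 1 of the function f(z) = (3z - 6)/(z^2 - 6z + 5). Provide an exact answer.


Step 1: Q(z) = z^2 - 6z + 5 = (z - 1)(z - 5)
Step 2: Q'(z) = 2z - 6
Step 3: Q'(1) = -4, P(1) = -3
Step 4: Res = P(1)/Q'(1) = -3/(-4) = 3/4

3/4


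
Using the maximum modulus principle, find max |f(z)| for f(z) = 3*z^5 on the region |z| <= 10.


Step 1: On |z| = 10, |f(z)| = 3 * |z|^5 = 3 * 10^5
Step 2: By maximum modulus principle, maximum is on boundary.
Step 3: Maximum = 3 * 100000 = 300000

300000


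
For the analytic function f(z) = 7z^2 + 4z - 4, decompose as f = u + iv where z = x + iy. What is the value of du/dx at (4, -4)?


Step 1: f(z) = 7(x+iy)^2 + 4(x+iy) - 4
Step 2: u = 7(x^2 - y^2) + 4x - 4
Step 3: u_x = 14x + 4
Step 4: At (4, -4): u_x = 56 + 4 = 60

60


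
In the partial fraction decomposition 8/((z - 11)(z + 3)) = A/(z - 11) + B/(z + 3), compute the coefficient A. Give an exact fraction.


Step 1: Multiply both sides by (z - 11) and set z = 11
Step 2: A = 8 / (11 + 3)
Step 3: A = 8 / 14
Step 4: A = 4/7

4/7


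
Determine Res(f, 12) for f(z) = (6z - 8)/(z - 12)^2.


Step 1: Pole of order 2 at z = 12
Step 2: Res = lim d/dz [(z - 12)^2 * f(z)] as z -> 12
Step 3: (z - 12)^2 * f(z) = 6z - 8
Step 4: d/dz[6z - 8] = 6

6


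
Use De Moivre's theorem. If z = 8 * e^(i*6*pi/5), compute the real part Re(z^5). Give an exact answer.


Step 1: By De Moivre's theorem, z^5 = 8^5 * e^(i*5*6*pi/5) = 32768 * (cos(6*pi) + i*sin(6*pi))
Step 2: |z|^5 = 8^5 = 32768
Step 3: Reduce the angle mod 2*pi: 6*pi - 6*pi = 0
Step 4: cos(0) = 1
Step 5: Re(z^5) = 32768 * 1 = 32768

32768


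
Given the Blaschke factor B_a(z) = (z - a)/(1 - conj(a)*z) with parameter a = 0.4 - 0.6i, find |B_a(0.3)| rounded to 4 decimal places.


Step 1: Numerator z0 - a = 0.3 - (0.4 - 0.6i) = -0.1 + 0.6i
Step 2: Denominator 1 - conj(a)*z0 = 1 - (0.4 + 0.6i)*0.3 = 0.88 - 0.18i
Step 3: |z0 - a|^2 = (-0.1)^2 + 0.6^2 = 0.37; |1 - conj(a)*z0|^2 = 0.88^2 + (-0.18)^2 = 0.8068
Step 4: |B_a(0.3)| = sqrt(0.37 / 0.8068) = sqrt(0.458602)
Step 5: = 0.6772

0.6772


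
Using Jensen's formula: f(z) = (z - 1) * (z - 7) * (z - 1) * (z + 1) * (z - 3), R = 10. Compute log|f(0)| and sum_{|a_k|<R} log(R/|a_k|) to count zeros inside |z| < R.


Jensen's formula: (1/2pi)*integral log|f(Re^it)|dt = log|f(0)| + sum_{|a_k|<R} log(R/|a_k|)
Step 1: f(0) = (-1) * (-7) * (-1) * 1 * (-3) = 21
Step 2: log|f(0)| = log|1| + log|7| + log|1| + log|-1| + log|3| = 3.0445
Step 3: Zeros inside |z| < 10: 1, 7, 1, -1, 3
Step 4: Jensen sum = log(10/1) + log(10/7) + log(10/1) + log(10/1) + log(10/3) = 8.4684
Step 5: n(R) = number of terms in the Jensen sum = count of zeros inside |z| < 10 = 5

5


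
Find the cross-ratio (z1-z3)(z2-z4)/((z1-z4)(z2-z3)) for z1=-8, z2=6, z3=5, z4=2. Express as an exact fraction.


Step 1: (z1-z3)(z2-z4) = (-13) * 4 = -52
Step 2: (z1-z4)(z2-z3) = (-10) * 1 = -10
Step 3: Cross-ratio = 52/10 = 26/5

26/5


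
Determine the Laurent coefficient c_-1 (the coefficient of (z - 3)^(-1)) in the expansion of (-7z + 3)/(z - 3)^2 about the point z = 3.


Step 1: Write the numerator in powers of (z - 3): -7z + 3 = -7(z - 3) + (-7*3 + 3) = -7(z - 3) - 18
Step 2: Divide by (z - 3)^2: f(z) = -18(z - 3)^(-2) - 7(z - 3)^(-1)
Step 3: This finite sum is the Laurent series of f about z = 3.
Step 4: Coefficient of (z - 3)^(-1) = coefficient of (z - 3) in the re-centred numerator = -7

-7


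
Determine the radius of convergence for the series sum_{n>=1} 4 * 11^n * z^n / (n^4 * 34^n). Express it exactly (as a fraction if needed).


Step 1: General term a_n = 4 * 11^n / (n^4 * 34^n)
Step 2: By the root test, |a_n|^(1/n) = 4^(1/n) * 11 / (n^(4/n) * 34) -> 11/34 as n -> infinity (since 4^(1/n) -> 1 and n^(4/n) -> 1)
Step 3: R = 1/lim|a_n|^(1/n) = 34/11

34/11


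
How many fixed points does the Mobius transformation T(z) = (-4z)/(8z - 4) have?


Step 1: Fixed points satisfy T(z) = z
Step 2: 8z^2 = 0
Step 3: Discriminant = 0^2 - 4*8*0 = 0
Step 4: Number of fixed points = 1

1


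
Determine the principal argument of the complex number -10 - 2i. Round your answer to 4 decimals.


Step 1: z = -10 - 2i
Step 2: arg(z) = atan2(-2, -10)
Step 3: arg(z) = -2.9442

-2.9442


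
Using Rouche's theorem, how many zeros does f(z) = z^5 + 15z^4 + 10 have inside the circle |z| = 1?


Step 1: On |z| = 1 the three terms have sizes |z^5| = 1^5 = 1, |15z^4| = 15*1^4 = 15, |10| = 10
Step 2: The dominant term is g(z) = 15z^4; let h(z) = z^5 + 10 so f = g + h
Step 3: On |z| = 1: |g| = 15 and |h| <= 1 + 10 = 11
Step 4: Since 15 > 11, |h| < |g| on |z| = 1, so by Rouche f has the same number of zeros as g inside |z| < 1
Step 5: g(z) = 15z^4 has 4 zeros (at the origin, multiplicity 4) inside |z| < 1. Answer = 4

4


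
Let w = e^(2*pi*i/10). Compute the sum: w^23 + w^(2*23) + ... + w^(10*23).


Step 1: The sum sum_{j=1}^{n} w^(k*j) equals n if n | k, else 0.
Step 2: Here n = 10, k = 23
Step 3: Does n divide k? 10 | 23 -> False
Step 4: Sum = 0

0


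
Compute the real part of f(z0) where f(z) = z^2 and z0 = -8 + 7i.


Step 1: z0 = -8 + 7i
Step 2: z0^2 = (-8)^2 - 7^2 - 112i
Step 3: real part = 64 - 49 = 15

15


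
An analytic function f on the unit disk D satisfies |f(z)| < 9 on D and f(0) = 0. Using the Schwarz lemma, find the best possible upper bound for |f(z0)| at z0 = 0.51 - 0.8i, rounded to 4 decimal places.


Step 1: g = f/9 maps D -> D with g(0) = 0, so by the Schwarz lemma |g(z)| <= |z|, i.e. |f(z)| <= 9|z|; this is sharp (f(z) = 9z).
Step 2: |z0|^2 = 0.51^2 + (-0.8)^2 = 0.9001
Step 3: |z0| = sqrt(0.9001) = 0.948736
Step 4: Best bound = 9 * |z0| = 9 * 0.948736 = 8.5386

8.5386


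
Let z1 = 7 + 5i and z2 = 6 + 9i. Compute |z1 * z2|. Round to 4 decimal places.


Step 1: |z1| = sqrt(7^2 + 5^2) = sqrt(74)
Step 2: |z2| = sqrt(6^2 + 9^2) = sqrt(117)
Step 3: |z1*z2| = |z1|*|z2| = sqrt(74) * sqrt(117) = sqrt(74 * 117) = sqrt(8658)
Step 4: = 93.0484

93.0484


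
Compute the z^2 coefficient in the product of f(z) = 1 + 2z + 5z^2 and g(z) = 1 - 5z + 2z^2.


Step 1: z^2 term in f*g comes from: (1)*(2z^2) + (2z)*(-5z) + (5z^2)*(1)
Step 2: = 2 - 10 + 5
Step 3: = -3

-3


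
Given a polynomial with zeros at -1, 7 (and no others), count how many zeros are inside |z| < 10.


Step 1: Check each root:
  z = -1: |-1| = 1 < 10
  z = 7: |7| = 7 < 10
Step 2: Count = 2

2


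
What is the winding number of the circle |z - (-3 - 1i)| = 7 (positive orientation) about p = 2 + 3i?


Step 1: Center c = (-3, -1), radius = 7
Step 2: |p - c|^2 = 5^2 + 4^2 = 41
Step 3: r^2 = 49
Step 4: |p-c| < r so winding number = 1

1


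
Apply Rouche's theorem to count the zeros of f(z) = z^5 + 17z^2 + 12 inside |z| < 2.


Step 1: On |z| = 2 the three terms have sizes |z^5| = 2^5 = 32, |17z^2| = 17*2^2 = 68, |12| = 12
Step 2: The dominant term is g(z) = 17z^2; let h(z) = z^5 + 12 so f = g + h
Step 3: On |z| = 2: |g| = 68 and |h| <= 32 + 12 = 44
Step 4: Since 68 > 44, |h| < |g| on |z| = 2, so by Rouche f has the same number of zeros as g inside |z| < 2
Step 5: g(z) = 17z^2 has 2 zeros (at the origin, multiplicity 2) inside |z| < 2. Answer = 2

2


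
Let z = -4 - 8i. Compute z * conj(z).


Step 1: conj(z) = -4 + 8i
Step 2: z * conj(z) = (-4)^2 + (-8)^2
Step 3: = 16 + 64 = 80

80


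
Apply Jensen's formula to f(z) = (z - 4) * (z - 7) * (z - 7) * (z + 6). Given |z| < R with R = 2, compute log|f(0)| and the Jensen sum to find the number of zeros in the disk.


Jensen's formula: (1/2pi)*integral log|f(Re^it)|dt = log|f(0)| + sum_{|a_k|<R} log(R/|a_k|)
Step 1: f(0) = (-4) * (-7) * (-7) * 6 = -1176
Step 2: log|f(0)| = log|4| + log|7| + log|7| + log|-6| = 7.0699
Step 3: Zeros inside |z| < 2: none
Step 4: Jensen sum = (empty sum) = 0
Step 5: n(R) = number of terms in the Jensen sum = count of zeros inside |z| < 2 = 0

0


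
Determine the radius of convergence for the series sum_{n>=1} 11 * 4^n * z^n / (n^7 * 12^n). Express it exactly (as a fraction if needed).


Step 1: General term a_n = 11 * 4^n / (n^7 * 12^n)
Step 2: By the root test, |a_n|^(1/n) = 11^(1/n) * 4 / (n^(7/n) * 12) -> 4/12 as n -> infinity (since 11^(1/n) -> 1 and n^(7/n) -> 1)
Step 3: R = 1/lim|a_n|^(1/n) = 12/4 = 3

3


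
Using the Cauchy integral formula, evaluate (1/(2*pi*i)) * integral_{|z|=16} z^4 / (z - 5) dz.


Step 1: f(z) = z^4, a = 5 is inside |z| = 16
Step 2: By Cauchy integral formula: (1/(2pi*i)) * integral = f(a)
Step 3: f(5) = 5^4 = 625

625


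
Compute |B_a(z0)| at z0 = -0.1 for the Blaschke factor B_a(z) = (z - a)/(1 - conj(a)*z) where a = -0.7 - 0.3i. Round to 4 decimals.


Step 1: Numerator z0 - a = -0.1 - (-0.7 - 0.3i) = 0.6 + 0.3i
Step 2: Denominator 1 - conj(a)*z0 = 1 - (-0.7 + 0.3i)*(-0.1) = 0.93 + 0.03i
Step 3: |z0 - a|^2 = 0.6^2 + 0.3^2 = 0.45; |1 - conj(a)*z0|^2 = 0.93^2 + 0.03^2 = 0.8658
Step 4: |B_a(-0.1)| = sqrt(0.45 / 0.8658) = sqrt(0.519751)
Step 5: = 0.7209

0.7209


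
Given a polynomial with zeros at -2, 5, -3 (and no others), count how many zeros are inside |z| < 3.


Step 1: Check each root:
  z = -2: |-2| = 2 < 3
  z = 5: |5| = 5 >= 3
  z = -3: |-3| = 3 >= 3
Step 2: Count = 1

1


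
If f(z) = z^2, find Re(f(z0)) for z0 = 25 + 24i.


Step 1: z0 = 25 + 24i
Step 2: z0^2 = 25^2 - 24^2 + 1200i
Step 3: real part = 625 - 576 = 49

49


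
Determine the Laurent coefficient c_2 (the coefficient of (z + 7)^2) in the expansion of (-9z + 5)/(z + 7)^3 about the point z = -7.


Step 1: Write the numerator in powers of (z + 7): -9z + 5 = -9(z + 7) + (-9*(-7) + 5) = -9(z + 7) + 68
Step 2: Divide by (z + 7)^3: f(z) = 68(z + 7)^(-3) - 9(z + 7)^(-2)
Step 3: This finite sum is the Laurent series of f about z = -7.
Step 4: Only the powers -3 and -2 appear, so the coefficient of (z + 7)^2 = 0

0


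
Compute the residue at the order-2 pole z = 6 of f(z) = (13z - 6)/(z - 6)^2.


Step 1: Pole of order 2 at z = 6
Step 2: Res = lim d/dz [(z - 6)^2 * f(z)] as z -> 6
Step 3: (z - 6)^2 * f(z) = 13z - 6
Step 4: d/dz[13z - 6] = 13

13


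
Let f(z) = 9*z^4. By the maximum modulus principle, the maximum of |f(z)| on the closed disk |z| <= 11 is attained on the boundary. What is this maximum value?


Step 1: On |z| = 11, |f(z)| = 9 * |z|^4 = 9 * 11^4
Step 2: By maximum modulus principle, maximum is on boundary.
Step 3: Maximum = 9 * 14641 = 131769

131769


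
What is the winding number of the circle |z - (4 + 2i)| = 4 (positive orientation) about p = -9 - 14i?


Step 1: Center c = (4, 2), radius = 4
Step 2: |p - c|^2 = (-13)^2 + (-16)^2 = 425
Step 3: r^2 = 16
Step 4: |p-c| > r so winding number = 0

0


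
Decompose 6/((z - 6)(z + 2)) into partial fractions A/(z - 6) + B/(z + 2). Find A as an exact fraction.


Step 1: Multiply both sides by (z - 6) and set z = 6
Step 2: A = 6 / (6 + 2)
Step 3: A = 6 / 8
Step 4: A = 3/4

3/4


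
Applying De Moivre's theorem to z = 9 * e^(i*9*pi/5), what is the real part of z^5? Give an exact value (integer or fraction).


Step 1: By De Moivre's theorem, z^5 = 9^5 * e^(i*5*9*pi/5) = 59049 * (cos(9*pi) + i*sin(9*pi))
Step 2: |z|^5 = 9^5 = 59049
Step 3: Reduce the angle mod 2*pi: 9*pi - 8*pi = pi
Step 4: cos(pi) = -1
Step 5: Re(z^5) = 59049 * (-1) = -59049

-59049


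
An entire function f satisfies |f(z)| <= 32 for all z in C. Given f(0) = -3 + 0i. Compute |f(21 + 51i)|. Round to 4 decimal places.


Step 1: By Liouville's theorem, a bounded entire function is constant.
Step 2: f(z) = f(0) = -3 + 0i for all z.
Step 3: |f(w)| = |-3 + 0i| = sqrt(9 + 0)
Step 4: = 3.0

3.0


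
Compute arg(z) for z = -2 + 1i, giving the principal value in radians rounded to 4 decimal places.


Step 1: z = -2 + 1i
Step 2: arg(z) = atan2(1, -2)
Step 3: arg(z) = 2.6779

2.6779


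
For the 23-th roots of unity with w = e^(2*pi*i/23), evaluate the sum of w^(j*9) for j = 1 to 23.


Step 1: The sum sum_{j=1}^{n} w^(k*j) equals n if n | k, else 0.
Step 2: Here n = 23, k = 9
Step 3: Does n divide k? 23 | 9 -> False
Step 4: Sum = 0

0


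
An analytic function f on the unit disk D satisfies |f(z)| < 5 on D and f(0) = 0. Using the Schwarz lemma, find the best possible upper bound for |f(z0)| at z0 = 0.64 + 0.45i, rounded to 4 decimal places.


Step 1: g = f/5 maps D -> D with g(0) = 0, so by the Schwarz lemma |g(z)| <= |z|, i.e. |f(z)| <= 5|z|; this is sharp (f(z) = 5z).
Step 2: |z0|^2 = 0.64^2 + 0.45^2 = 0.6121
Step 3: |z0| = sqrt(0.6121) = 0.782368
Step 4: Best bound = 5 * |z0| = 5 * 0.782368 = 3.9118

3.9118


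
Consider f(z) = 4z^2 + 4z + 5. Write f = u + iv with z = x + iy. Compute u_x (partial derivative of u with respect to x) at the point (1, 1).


Step 1: f(z) = 4(x+iy)^2 + 4(x+iy) + 5
Step 2: u = 4(x^2 - y^2) + 4x + 5
Step 3: u_x = 8x + 4
Step 4: At (1, 1): u_x = 8 + 4 = 12

12


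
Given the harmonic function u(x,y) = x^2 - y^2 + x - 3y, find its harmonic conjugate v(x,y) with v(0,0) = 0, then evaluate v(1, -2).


Step 1: v_x = -u_y = 2y + 3
Step 2: v_y = u_x = 2x + 1
Step 3: v = 2xy + 3x + y + C
Step 4: v(0,0) = 0 => C = 0
Step 5: v(1, -2) = -3

-3


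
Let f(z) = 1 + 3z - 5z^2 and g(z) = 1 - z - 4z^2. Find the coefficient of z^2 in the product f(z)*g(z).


Step 1: z^2 term in f*g comes from: (1)*(-4z^2) + (3z)*(-z) + (-5z^2)*(1)
Step 2: = -4 - 3 - 5
Step 3: = -12

-12


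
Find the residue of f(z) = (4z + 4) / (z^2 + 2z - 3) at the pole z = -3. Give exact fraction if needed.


Step 1: Q(z) = z^2 + 2z - 3 = (z + 3)(z - 1)
Step 2: Q'(z) = 2z + 2
Step 3: Q'(-3) = -4, P(-3) = -8
Step 4: Res = P(-3)/Q'(-3) = -8/(-4) = 2

2


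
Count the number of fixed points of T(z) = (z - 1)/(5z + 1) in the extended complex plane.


Step 1: Fixed points satisfy T(z) = z
Step 2: 5z^2 + 1 = 0
Step 3: Discriminant = 0^2 - 4*5*1 = -20
Step 4: Number of fixed points = 2

2


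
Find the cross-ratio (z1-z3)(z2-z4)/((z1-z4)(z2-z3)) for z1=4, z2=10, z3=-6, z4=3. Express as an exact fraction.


Step 1: (z1-z3)(z2-z4) = 10 * 7 = 70
Step 2: (z1-z4)(z2-z3) = 1 * 16 = 16
Step 3: Cross-ratio = 70/16 = 35/8

35/8


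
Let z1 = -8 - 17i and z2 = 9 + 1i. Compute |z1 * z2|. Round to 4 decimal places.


Step 1: |z1| = sqrt((-8)^2 + (-17)^2) = sqrt(353)
Step 2: |z2| = sqrt(9^2 + 1^2) = sqrt(82)
Step 3: |z1*z2| = |z1|*|z2| = sqrt(353) * sqrt(82) = sqrt(353 * 82) = sqrt(28946)
Step 4: = 170.1352

170.1352


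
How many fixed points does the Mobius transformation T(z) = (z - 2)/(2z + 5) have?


Step 1: Fixed points satisfy T(z) = z
Step 2: 2z^2 + 4z + 2 = 0
Step 3: Discriminant = 4^2 - 4*2*2 = 0
Step 4: Number of fixed points = 1

1


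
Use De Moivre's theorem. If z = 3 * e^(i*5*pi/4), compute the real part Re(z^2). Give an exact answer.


Step 1: By De Moivre's theorem, z^2 = 3^2 * e^(i*2*5*pi/4) = 9 * (cos(5*pi/2) + i*sin(5*pi/2))
Step 2: |z|^2 = 3^2 = 9
Step 3: Reduce the angle mod 2*pi: 5*pi/2 - 2*pi = pi/2
Step 4: cos(pi/2) = 0
Step 5: Re(z^2) = 9 * 0 = 0

0


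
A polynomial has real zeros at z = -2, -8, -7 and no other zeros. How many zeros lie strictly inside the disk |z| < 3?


Step 1: Check each root:
  z = -2: |-2| = 2 < 3
  z = -8: |-8| = 8 >= 3
  z = -7: |-7| = 7 >= 3
Step 2: Count = 1

1


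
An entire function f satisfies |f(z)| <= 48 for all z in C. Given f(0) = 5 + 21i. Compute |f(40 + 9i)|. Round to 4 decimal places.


Step 1: By Liouville's theorem, a bounded entire function is constant.
Step 2: f(z) = f(0) = 5 + 21i for all z.
Step 3: |f(w)| = |5 + 21i| = sqrt(25 + 441)
Step 4: = 21.587

21.587


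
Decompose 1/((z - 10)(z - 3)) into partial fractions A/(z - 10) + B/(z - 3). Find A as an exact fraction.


Step 1: Multiply both sides by (z - 10) and set z = 10
Step 2: A = 1 / (10 - 3)
Step 3: A = 1 / 7
Step 4: A = 1/7

1/7


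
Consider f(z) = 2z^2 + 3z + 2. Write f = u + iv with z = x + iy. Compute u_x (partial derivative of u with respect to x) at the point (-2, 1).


Step 1: f(z) = 2(x+iy)^2 + 3(x+iy) + 2
Step 2: u = 2(x^2 - y^2) + 3x + 2
Step 3: u_x = 4x + 3
Step 4: At (-2, 1): u_x = -8 + 3 = -5

-5


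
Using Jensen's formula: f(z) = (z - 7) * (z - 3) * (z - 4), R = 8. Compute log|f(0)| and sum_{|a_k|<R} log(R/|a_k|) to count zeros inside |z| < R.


Jensen's formula: (1/2pi)*integral log|f(Re^it)|dt = log|f(0)| + sum_{|a_k|<R} log(R/|a_k|)
Step 1: f(0) = (-7) * (-3) * (-4) = -84
Step 2: log|f(0)| = log|7| + log|3| + log|4| = 4.4308
Step 3: Zeros inside |z| < 8: 7, 3, 4
Step 4: Jensen sum = log(8/7) + log(8/3) + log(8/4) = 1.8075
Step 5: n(R) = number of terms in the Jensen sum = count of zeros inside |z| < 8 = 3

3


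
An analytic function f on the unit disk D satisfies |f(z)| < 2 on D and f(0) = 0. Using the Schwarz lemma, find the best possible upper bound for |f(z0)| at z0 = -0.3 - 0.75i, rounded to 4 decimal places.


Step 1: g = f/2 maps D -> D with g(0) = 0, so by the Schwarz lemma |g(z)| <= |z|, i.e. |f(z)| <= 2|z|; this is sharp (f(z) = 2z).
Step 2: |z0|^2 = (-0.3)^2 + (-0.75)^2 = 0.6525
Step 3: |z0| = sqrt(0.6525) = 0.807775
Step 4: Best bound = 2 * |z0| = 2 * 0.807775 = 1.6155

1.6155


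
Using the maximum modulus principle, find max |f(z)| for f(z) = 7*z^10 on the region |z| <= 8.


Step 1: On |z| = 8, |f(z)| = 7 * |z|^10 = 7 * 8^10
Step 2: By maximum modulus principle, maximum is on boundary.
Step 3: Maximum = 7 * 1073741824 = 7516192768

7516192768


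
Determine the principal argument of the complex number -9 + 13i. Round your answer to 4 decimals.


Step 1: z = -9 + 13i
Step 2: arg(z) = atan2(13, -9)
Step 3: arg(z) = 2.1763

2.1763


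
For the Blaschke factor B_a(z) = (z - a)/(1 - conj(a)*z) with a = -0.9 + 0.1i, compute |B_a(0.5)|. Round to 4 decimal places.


Step 1: Numerator z0 - a = 0.5 - (-0.9 + 0.1i) = 1.4 - 0.1i
Step 2: Denominator 1 - conj(a)*z0 = 1 - (-0.9 - 0.1i)*0.5 = 1.45 + 0.05i
Step 3: |z0 - a|^2 = 1.4^2 + (-0.1)^2 = 1.97; |1 - conj(a)*z0|^2 = 1.45^2 + 0.05^2 = 2.105
Step 4: |B_a(0.5)| = sqrt(1.97 / 2.105) = sqrt(0.935867)
Step 5: = 0.9674

0.9674


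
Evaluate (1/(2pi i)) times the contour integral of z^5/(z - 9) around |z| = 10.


Step 1: f(z) = z^5, a = 9 is inside |z| = 10
Step 2: By Cauchy integral formula: (1/(2pi*i)) * integral = f(a)
Step 3: f(9) = 9^5 = 59049

59049


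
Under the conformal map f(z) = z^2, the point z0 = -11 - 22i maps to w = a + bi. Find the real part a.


Step 1: z0 = -11 - 22i
Step 2: z0^2 = (-11)^2 - (-22)^2 + 484i
Step 3: real part = 121 - 484 = -363

-363


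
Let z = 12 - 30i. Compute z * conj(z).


Step 1: conj(z) = 12 + 30i
Step 2: z * conj(z) = 12^2 + (-30)^2
Step 3: = 144 + 900 = 1044

1044


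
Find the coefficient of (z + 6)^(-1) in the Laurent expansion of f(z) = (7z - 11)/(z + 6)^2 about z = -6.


Step 1: Write the numerator in powers of (z + 6): 7z - 11 = 7(z + 6) + (7*(-6) - 11) = 7(z + 6) - 53
Step 2: Divide by (z + 6)^2: f(z) = -53(z + 6)^(-2) + 7(z + 6)^(-1)
Step 3: This finite sum is the Laurent series of f about z = -6.
Step 4: Coefficient of (z + 6)^(-1) = coefficient of (z + 6) in the re-centred numerator = 7

7


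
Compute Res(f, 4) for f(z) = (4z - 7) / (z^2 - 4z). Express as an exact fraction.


Step 1: Q(z) = z^2 - 4z = (z - 4)(z)
Step 2: Q'(z) = 2z - 4
Step 3: Q'(4) = 4, P(4) = 9
Step 4: Res = P(4)/Q'(4) = 9/4 = 9/4

9/4


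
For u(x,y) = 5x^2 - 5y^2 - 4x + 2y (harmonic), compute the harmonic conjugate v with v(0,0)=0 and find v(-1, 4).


Step 1: v_x = -u_y = 10y - 2
Step 2: v_y = u_x = 10x - 4
Step 3: v = 10xy - 2x - 4y + C
Step 4: v(0,0) = 0 => C = 0
Step 5: v(-1, 4) = -54

-54


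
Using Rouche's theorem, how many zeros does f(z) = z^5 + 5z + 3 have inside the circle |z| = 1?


Step 1: On |z| = 1 the three terms have sizes |z^5| = 1^5 = 1, |5z| = 5*1 = 5, |3| = 3
Step 2: The dominant term is g(z) = 5z; let h(z) = z^5 + 3 so f = g + h
Step 3: On |z| = 1: |g| = 5 and |h| <= 1 + 3 = 4
Step 4: Since 5 > 4, |h| < |g| on |z| = 1, so by Rouche f has the same number of zeros as g inside |z| < 1
Step 5: g(z) = 5z has 1 zero (at the origin, multiplicity 1) inside |z| < 1. Answer = 1

1


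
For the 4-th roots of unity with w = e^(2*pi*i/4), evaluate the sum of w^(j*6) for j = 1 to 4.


Step 1: The sum sum_{j=1}^{n} w^(k*j) equals n if n | k, else 0.
Step 2: Here n = 4, k = 6
Step 3: Does n divide k? 4 | 6 -> False
Step 4: Sum = 0

0


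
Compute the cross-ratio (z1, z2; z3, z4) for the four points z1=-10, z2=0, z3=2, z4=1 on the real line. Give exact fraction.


Step 1: (z1-z3)(z2-z4) = (-12) * (-1) = 12
Step 2: (z1-z4)(z2-z3) = (-11) * (-2) = 22
Step 3: Cross-ratio = 12/22 = 6/11

6/11


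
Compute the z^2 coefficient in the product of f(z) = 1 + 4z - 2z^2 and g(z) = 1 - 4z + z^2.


Step 1: z^2 term in f*g comes from: (1)*(z^2) + (4z)*(-4z) + (-2z^2)*(1)
Step 2: = 1 - 16 - 2
Step 3: = -17

-17


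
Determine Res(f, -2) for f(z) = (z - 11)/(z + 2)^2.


Step 1: Pole of order 2 at z = -2
Step 2: Res = lim d/dz [(z + 2)^2 * f(z)] as z -> -2
Step 3: (z + 2)^2 * f(z) = z - 11
Step 4: d/dz[z - 11] = 1

1


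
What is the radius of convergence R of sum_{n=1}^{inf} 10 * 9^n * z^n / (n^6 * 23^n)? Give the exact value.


Step 1: General term a_n = 10 * 9^n / (n^6 * 23^n)
Step 2: By the root test, |a_n|^(1/n) = 10^(1/n) * 9 / (n^(6/n) * 23) -> 9/23 as n -> infinity (since 10^(1/n) -> 1 and n^(6/n) -> 1)
Step 3: R = 1/lim|a_n|^(1/n) = 23/9

23/9


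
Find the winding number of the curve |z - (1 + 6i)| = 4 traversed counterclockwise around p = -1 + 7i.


Step 1: Center c = (1, 6), radius = 4
Step 2: |p - c|^2 = (-2)^2 + 1^2 = 5
Step 3: r^2 = 16
Step 4: |p-c| < r so winding number = 1

1


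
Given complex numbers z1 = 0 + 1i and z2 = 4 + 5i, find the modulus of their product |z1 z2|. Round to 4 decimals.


Step 1: |z1| = sqrt(0^2 + 1^2) = sqrt(1)
Step 2: |z2| = sqrt(4^2 + 5^2) = sqrt(41)
Step 3: |z1*z2| = |z1|*|z2| = sqrt(1) * sqrt(41) = sqrt(1 * 41) = sqrt(41)
Step 4: = 6.4031

6.4031


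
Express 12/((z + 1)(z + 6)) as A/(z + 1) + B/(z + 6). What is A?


Step 1: Multiply both sides by (z + 1) and set z = -1
Step 2: A = 12 / (-1 + 6)
Step 3: A = 12 / 5
Step 4: A = 12/5

12/5


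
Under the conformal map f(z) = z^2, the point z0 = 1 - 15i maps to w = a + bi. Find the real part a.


Step 1: z0 = 1 - 15i
Step 2: z0^2 = 1^2 - (-15)^2 - 30i
Step 3: real part = 1 - 225 = -224

-224


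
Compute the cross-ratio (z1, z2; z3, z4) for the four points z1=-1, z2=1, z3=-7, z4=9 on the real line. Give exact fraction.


Step 1: (z1-z3)(z2-z4) = 6 * (-8) = -48
Step 2: (z1-z4)(z2-z3) = (-10) * 8 = -80
Step 3: Cross-ratio = 48/80 = 3/5

3/5


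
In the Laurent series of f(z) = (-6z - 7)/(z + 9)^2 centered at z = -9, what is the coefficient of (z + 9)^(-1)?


Step 1: Write the numerator in powers of (z + 9): -6z - 7 = -6(z + 9) + (-6*(-9) - 7) = -6(z + 9) + 47
Step 2: Divide by (z + 9)^2: f(z) = 47(z + 9)^(-2) - 6(z + 9)^(-1)
Step 3: This finite sum is the Laurent series of f about z = -9.
Step 4: Coefficient of (z + 9)^(-1) = coefficient of (z + 9) in the re-centred numerator = -6

-6


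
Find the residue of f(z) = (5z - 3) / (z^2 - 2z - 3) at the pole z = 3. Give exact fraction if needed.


Step 1: Q(z) = z^2 - 2z - 3 = (z - 3)(z + 1)
Step 2: Q'(z) = 2z - 2
Step 3: Q'(3) = 4, P(3) = 12
Step 4: Res = P(3)/Q'(3) = 12/4 = 3

3


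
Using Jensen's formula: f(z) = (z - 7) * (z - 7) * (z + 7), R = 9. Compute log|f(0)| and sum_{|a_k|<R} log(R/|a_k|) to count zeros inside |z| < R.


Jensen's formula: (1/2pi)*integral log|f(Re^it)|dt = log|f(0)| + sum_{|a_k|<R} log(R/|a_k|)
Step 1: f(0) = (-7) * (-7) * 7 = 343
Step 2: log|f(0)| = log|7| + log|7| + log|-7| = 5.8377
Step 3: Zeros inside |z| < 9: 7, 7, -7
Step 4: Jensen sum = log(9/7) + log(9/7) + log(9/7) = 0.7539
Step 5: n(R) = number of terms in the Jensen sum = count of zeros inside |z| < 9 = 3

3


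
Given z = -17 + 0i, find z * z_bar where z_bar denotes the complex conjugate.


Step 1: conj(z) = -17 - 0i
Step 2: z * conj(z) = (-17)^2 + 0^2
Step 3: = 289 + 0 = 289

289


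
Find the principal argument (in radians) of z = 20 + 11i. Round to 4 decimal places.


Step 1: z = 20 + 11i
Step 2: arg(z) = atan2(11, 20)
Step 3: arg(z) = 0.5028

0.5028


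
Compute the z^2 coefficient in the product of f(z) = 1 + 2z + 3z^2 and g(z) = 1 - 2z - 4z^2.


Step 1: z^2 term in f*g comes from: (1)*(-4z^2) + (2z)*(-2z) + (3z^2)*(1)
Step 2: = -4 - 4 + 3
Step 3: = -5

-5


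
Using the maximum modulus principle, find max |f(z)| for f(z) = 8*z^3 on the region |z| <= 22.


Step 1: On |z| = 22, |f(z)| = 8 * |z|^3 = 8 * 22^3
Step 2: By maximum modulus principle, maximum is on boundary.
Step 3: Maximum = 8 * 10648 = 85184

85184


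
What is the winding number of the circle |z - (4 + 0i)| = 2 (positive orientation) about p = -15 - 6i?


Step 1: Center c = (4, 0), radius = 2
Step 2: |p - c|^2 = (-19)^2 + (-6)^2 = 397
Step 3: r^2 = 4
Step 4: |p-c| > r so winding number = 0

0


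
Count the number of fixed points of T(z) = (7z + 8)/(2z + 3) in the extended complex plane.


Step 1: Fixed points satisfy T(z) = z
Step 2: 2z^2 - 4z - 8 = 0
Step 3: Discriminant = (-4)^2 - 4*2*(-8) = 80
Step 4: Number of fixed points = 2

2


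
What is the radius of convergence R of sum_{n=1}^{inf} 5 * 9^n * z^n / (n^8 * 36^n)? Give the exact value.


Step 1: General term a_n = 5 * 9^n / (n^8 * 36^n)
Step 2: By the root test, |a_n|^(1/n) = 5^(1/n) * 9 / (n^(8/n) * 36) -> 9/36 as n -> infinity (since 5^(1/n) -> 1 and n^(8/n) -> 1)
Step 3: R = 1/lim|a_n|^(1/n) = 36/9 = 4

4


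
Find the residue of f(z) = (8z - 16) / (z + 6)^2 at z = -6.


Step 1: Pole of order 2 at z = -6
Step 2: Res = lim d/dz [(z + 6)^2 * f(z)] as z -> -6
Step 3: (z + 6)^2 * f(z) = 8z - 16
Step 4: d/dz[8z - 16] = 8

8


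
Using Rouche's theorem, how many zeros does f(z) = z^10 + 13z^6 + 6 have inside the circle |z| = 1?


Step 1: On |z| = 1 the three terms have sizes |z^10| = 1^10 = 1, |13z^6| = 13*1^6 = 13, |6| = 6
Step 2: The dominant term is g(z) = 13z^6; let h(z) = z^10 + 6 so f = g + h
Step 3: On |z| = 1: |g| = 13 and |h| <= 1 + 6 = 7
Step 4: Since 13 > 7, |h| < |g| on |z| = 1, so by Rouche f has the same number of zeros as g inside |z| < 1
Step 5: g(z) = 13z^6 has 6 zeros (at the origin, multiplicity 6) inside |z| < 1. Answer = 6

6


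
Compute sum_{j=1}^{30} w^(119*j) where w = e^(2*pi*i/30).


Step 1: The sum sum_{j=1}^{n} w^(k*j) equals n if n | k, else 0.
Step 2: Here n = 30, k = 119
Step 3: Does n divide k? 30 | 119 -> False
Step 4: Sum = 0

0


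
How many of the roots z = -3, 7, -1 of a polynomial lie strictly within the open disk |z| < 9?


Step 1: Check each root:
  z = -3: |-3| = 3 < 9
  z = 7: |7| = 7 < 9
  z = -1: |-1| = 1 < 9
Step 2: Count = 3

3


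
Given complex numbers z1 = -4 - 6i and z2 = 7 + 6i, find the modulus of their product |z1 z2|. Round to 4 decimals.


Step 1: |z1| = sqrt((-4)^2 + (-6)^2) = sqrt(52)
Step 2: |z2| = sqrt(7^2 + 6^2) = sqrt(85)
Step 3: |z1*z2| = |z1|*|z2| = sqrt(52) * sqrt(85) = sqrt(52 * 85) = sqrt(4420)
Step 4: = 66.4831

66.4831


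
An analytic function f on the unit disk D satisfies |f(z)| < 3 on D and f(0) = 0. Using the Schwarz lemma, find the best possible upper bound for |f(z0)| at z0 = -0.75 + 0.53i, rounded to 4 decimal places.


Step 1: g = f/3 maps D -> D with g(0) = 0, so by the Schwarz lemma |g(z)| <= |z|, i.e. |f(z)| <= 3|z|; this is sharp (f(z) = 3z).
Step 2: |z0|^2 = (-0.75)^2 + 0.53^2 = 0.8434
Step 3: |z0| = sqrt(0.8434) = 0.918368
Step 4: Best bound = 3 * |z0| = 3 * 0.918368 = 2.7551

2.7551


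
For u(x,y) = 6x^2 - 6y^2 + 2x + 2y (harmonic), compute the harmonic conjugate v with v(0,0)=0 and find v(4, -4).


Step 1: v_x = -u_y = 12y - 2
Step 2: v_y = u_x = 12x + 2
Step 3: v = 12xy - 2x + 2y + C
Step 4: v(0,0) = 0 => C = 0
Step 5: v(4, -4) = -208

-208


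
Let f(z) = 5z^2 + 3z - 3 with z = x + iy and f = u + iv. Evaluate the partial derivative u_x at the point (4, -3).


Step 1: f(z) = 5(x+iy)^2 + 3(x+iy) - 3
Step 2: u = 5(x^2 - y^2) + 3x - 3
Step 3: u_x = 10x + 3
Step 4: At (4, -3): u_x = 40 + 3 = 43

43


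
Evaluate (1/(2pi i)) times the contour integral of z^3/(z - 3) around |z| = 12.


Step 1: f(z) = z^3, a = 3 is inside |z| = 12
Step 2: By Cauchy integral formula: (1/(2pi*i)) * integral = f(a)
Step 3: f(3) = 3^3 = 27

27


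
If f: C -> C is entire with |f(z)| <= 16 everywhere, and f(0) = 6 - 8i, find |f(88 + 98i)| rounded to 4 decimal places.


Step 1: By Liouville's theorem, a bounded entire function is constant.
Step 2: f(z) = f(0) = 6 - 8i for all z.
Step 3: |f(w)| = |6 - 8i| = sqrt(36 + 64)
Step 4: = 10.0

10.0


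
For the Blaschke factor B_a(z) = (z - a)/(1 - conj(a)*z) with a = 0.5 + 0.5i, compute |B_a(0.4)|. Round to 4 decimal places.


Step 1: Numerator z0 - a = 0.4 - (0.5 + 0.5i) = -0.1 - 0.5i
Step 2: Denominator 1 - conj(a)*z0 = 1 - (0.5 - 0.5i)*0.4 = 0.8 + 0.2i
Step 3: |z0 - a|^2 = (-0.1)^2 + (-0.5)^2 = 0.26; |1 - conj(a)*z0|^2 = 0.8^2 + 0.2^2 = 0.68
Step 4: |B_a(0.4)| = sqrt(0.26 / 0.68) = sqrt(0.382353)
Step 5: = 0.6183

0.6183


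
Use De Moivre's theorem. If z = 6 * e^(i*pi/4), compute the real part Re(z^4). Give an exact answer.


Step 1: By De Moivre's theorem, z^4 = 6^4 * e^(i*4*pi/4) = 1296 * (cos(pi) + i*sin(pi))
Step 2: |z|^4 = 6^4 = 1296
Step 3: The angle pi already lies in [0, 2*pi)
Step 4: cos(pi) = -1
Step 5: Re(z^4) = 1296 * (-1) = -1296

-1296


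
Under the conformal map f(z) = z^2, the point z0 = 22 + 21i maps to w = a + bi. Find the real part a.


Step 1: z0 = 22 + 21i
Step 2: z0^2 = 22^2 - 21^2 + 924i
Step 3: real part = 484 - 441 = 43

43


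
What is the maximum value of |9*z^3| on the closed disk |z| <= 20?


Step 1: On |z| = 20, |f(z)| = 9 * |z|^3 = 9 * 20^3
Step 2: By maximum modulus principle, maximum is on boundary.
Step 3: Maximum = 9 * 8000 = 72000

72000


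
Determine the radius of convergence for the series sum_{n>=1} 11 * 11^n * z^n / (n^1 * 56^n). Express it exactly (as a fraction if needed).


Step 1: General term a_n = 11 * 11^n / (n^1 * 56^n)
Step 2: By the root test, |a_n|^(1/n) = 11^(1/n) * 11 / (n^(1/n) * 56) -> 11/56 as n -> infinity (since 11^(1/n) -> 1 and n^(1/n) -> 1)
Step 3: R = 1/lim|a_n|^(1/n) = 56/11

56/11


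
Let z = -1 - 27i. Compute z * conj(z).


Step 1: conj(z) = -1 + 27i
Step 2: z * conj(z) = (-1)^2 + (-27)^2
Step 3: = 1 + 729 = 730

730


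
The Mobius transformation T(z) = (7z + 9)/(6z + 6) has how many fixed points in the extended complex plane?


Step 1: Fixed points satisfy T(z) = z
Step 2: 6z^2 - z - 9 = 0
Step 3: Discriminant = (-1)^2 - 4*6*(-9) = 217
Step 4: Number of fixed points = 2

2


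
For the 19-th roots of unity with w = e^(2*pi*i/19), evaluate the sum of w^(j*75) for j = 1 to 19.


Step 1: The sum sum_{j=1}^{n} w^(k*j) equals n if n | k, else 0.
Step 2: Here n = 19, k = 75
Step 3: Does n divide k? 19 | 75 -> False
Step 4: Sum = 0

0


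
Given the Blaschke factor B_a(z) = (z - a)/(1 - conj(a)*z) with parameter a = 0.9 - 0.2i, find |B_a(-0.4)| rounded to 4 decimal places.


Step 1: Numerator z0 - a = -0.4 - (0.9 - 0.2i) = -1.3 + 0.2i
Step 2: Denominator 1 - conj(a)*z0 = 1 - (0.9 + 0.2i)*(-0.4) = 1.36 + 0.08i
Step 3: |z0 - a|^2 = (-1.3)^2 + 0.2^2 = 1.73; |1 - conj(a)*z0|^2 = 1.36^2 + 0.08^2 = 1.856
Step 4: |B_a(-0.4)| = sqrt(1.73 / 1.856) = sqrt(0.932112)
Step 5: = 0.9655

0.9655


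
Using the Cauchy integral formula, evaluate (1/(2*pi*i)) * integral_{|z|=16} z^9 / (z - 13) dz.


Step 1: f(z) = z^9, a = 13 is inside |z| = 16
Step 2: By Cauchy integral formula: (1/(2pi*i)) * integral = f(a)
Step 3: f(13) = 13^9 = 10604499373

10604499373


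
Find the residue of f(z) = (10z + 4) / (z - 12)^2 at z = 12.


Step 1: Pole of order 2 at z = 12
Step 2: Res = lim d/dz [(z - 12)^2 * f(z)] as z -> 12
Step 3: (z - 12)^2 * f(z) = 10z + 4
Step 4: d/dz[10z + 4] = 10

10


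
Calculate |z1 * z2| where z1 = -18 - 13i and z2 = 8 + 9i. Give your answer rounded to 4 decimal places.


Step 1: |z1| = sqrt((-18)^2 + (-13)^2) = sqrt(493)
Step 2: |z2| = sqrt(8^2 + 9^2) = sqrt(145)
Step 3: |z1*z2| = |z1|*|z2| = sqrt(493) * sqrt(145) = sqrt(493 * 145) = sqrt(71485)
Step 4: = 267.3668

267.3668


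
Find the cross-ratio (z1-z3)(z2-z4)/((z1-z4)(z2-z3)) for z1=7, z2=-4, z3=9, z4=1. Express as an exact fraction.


Step 1: (z1-z3)(z2-z4) = (-2) * (-5) = 10
Step 2: (z1-z4)(z2-z3) = 6 * (-13) = -78
Step 3: Cross-ratio = -10/78 = -5/39

-5/39


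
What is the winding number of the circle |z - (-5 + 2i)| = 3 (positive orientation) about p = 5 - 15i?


Step 1: Center c = (-5, 2), radius = 3
Step 2: |p - c|^2 = 10^2 + (-17)^2 = 389
Step 3: r^2 = 9
Step 4: |p-c| > r so winding number = 0

0


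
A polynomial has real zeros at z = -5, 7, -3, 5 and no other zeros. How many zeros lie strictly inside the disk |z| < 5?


Step 1: Check each root:
  z = -5: |-5| = 5 >= 5
  z = 7: |7| = 7 >= 5
  z = -3: |-3| = 3 < 5
  z = 5: |5| = 5 >= 5
Step 2: Count = 1

1


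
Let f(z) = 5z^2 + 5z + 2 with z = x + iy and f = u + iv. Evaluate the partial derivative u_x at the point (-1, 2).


Step 1: f(z) = 5(x+iy)^2 + 5(x+iy) + 2
Step 2: u = 5(x^2 - y^2) + 5x + 2
Step 3: u_x = 10x + 5
Step 4: At (-1, 2): u_x = -10 + 5 = -5

-5


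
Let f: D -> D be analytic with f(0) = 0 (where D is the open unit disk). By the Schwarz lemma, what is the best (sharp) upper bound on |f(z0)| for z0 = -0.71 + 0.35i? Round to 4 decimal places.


Step 1: Schwarz lemma: if f: D -> D is analytic with f(0) = 0, then |f(z)| <= |z| for all z in D, and this is sharp (f(z) = z).
Step 2: |z0|^2 = (-0.71)^2 + 0.35^2 = 0.6266
Step 3: |z0| = sqrt(0.6266) = 0.791581
Step 4: Best bound = |z0| = 0.7916

0.7916


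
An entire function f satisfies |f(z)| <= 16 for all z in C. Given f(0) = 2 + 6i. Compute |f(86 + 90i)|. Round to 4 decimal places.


Step 1: By Liouville's theorem, a bounded entire function is constant.
Step 2: f(z) = f(0) = 2 + 6i for all z.
Step 3: |f(w)| = |2 + 6i| = sqrt(4 + 36)
Step 4: = 6.3246

6.3246
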